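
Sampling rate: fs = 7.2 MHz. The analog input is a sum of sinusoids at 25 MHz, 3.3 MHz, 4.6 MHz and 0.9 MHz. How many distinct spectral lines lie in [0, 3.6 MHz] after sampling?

fs/2 = 3.6 MHz.
25 MHz mod fs = 3.4 MHz.
3.4 MHz ≤ fs/2 = 3.6 MHz, appears at 3.4 MHz.
3.3 MHz ≤ fs/2 = 3.6 MHz, passes unchanged.
4.6 MHz > fs/2 = 3.6 MHz, folds to fs − 4.6 MHz = 2.6 MHz.
0.9 MHz ≤ fs/2 = 3.6 MHz, passes unchanged.
Distinct values: {0.9 MHz, 2.6 MHz, 3.3 MHz, 3.4 MHz} → 4.

4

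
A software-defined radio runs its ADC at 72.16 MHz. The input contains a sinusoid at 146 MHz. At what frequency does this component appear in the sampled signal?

1.68 MHz

146 MHz mod fs = 1.68 MHz.
1.68 MHz ≤ fs/2 = 36.08 MHz, appears at 1.68 MHz.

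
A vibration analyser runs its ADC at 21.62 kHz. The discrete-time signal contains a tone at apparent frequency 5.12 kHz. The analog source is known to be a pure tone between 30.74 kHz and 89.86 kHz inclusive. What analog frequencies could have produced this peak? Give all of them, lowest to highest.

38.12 kHz, 48.36 kHz, 59.74 kHz, 69.98 kHz, 81.36 kHz

Frequencies that alias to 5.12 kHz are k·fs ± 5.12 kHz for integer k ≥ 0.
k=0: 5.12 kHz.
k=1: 16.5 kHz, 26.74 kHz.
k=2: 38.12 kHz, 48.36 kHz.
k=3: 59.74 kHz, 69.98 kHz.
k=4: 81.36 kHz, 91.6 kHz.
k=5: 102.98 kHz, 113.22 kHz.
Within [30.74 kHz, 89.86 kHz]: 38.12 kHz, 48.36 kHz, 59.74 kHz, 69.98 kHz, 81.36 kHz.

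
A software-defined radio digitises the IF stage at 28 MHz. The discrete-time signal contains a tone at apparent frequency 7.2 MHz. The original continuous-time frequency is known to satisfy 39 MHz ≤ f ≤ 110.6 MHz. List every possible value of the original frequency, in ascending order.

Frequencies that alias to 7.2 MHz are k·fs ± 7.2 MHz for integer k ≥ 0.
k=0: 7.2 MHz.
k=1: 20.8 MHz, 35.2 MHz.
k=2: 48.8 MHz, 63.2 MHz.
k=3: 76.8 MHz, 91.2 MHz.
k=4: 104.8 MHz, 119.2 MHz.
k=5: 132.8 MHz, 147.2 MHz.
Within [39 MHz, 110.6 MHz]: 48.8 MHz, 63.2 MHz, 76.8 MHz, 91.2 MHz, 104.8 MHz.

48.8 MHz, 63.2 MHz, 76.8 MHz, 91.2 MHz, 104.8 MHz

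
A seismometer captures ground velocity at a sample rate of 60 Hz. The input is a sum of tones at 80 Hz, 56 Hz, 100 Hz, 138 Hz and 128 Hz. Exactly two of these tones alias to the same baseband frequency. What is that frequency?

20 Hz

fs/2 = 30 Hz.
80 Hz mod fs = 20 Hz.
20 Hz ≤ fs/2 = 30 Hz, appears at 20 Hz.
56 Hz > fs/2 = 30 Hz, folds to fs − 56 Hz = 4 Hz.
100 Hz mod fs = 40 Hz.
40 Hz > fs/2 = 30 Hz, folds to fs − 40 Hz = 20 Hz.
138 Hz mod fs = 18 Hz.
18 Hz ≤ fs/2 = 30 Hz, appears at 18 Hz.
128 Hz mod fs = 8 Hz.
8 Hz ≤ fs/2 = 30 Hz, appears at 8 Hz.
80 Hz and 100 Hz both map to 20 Hz.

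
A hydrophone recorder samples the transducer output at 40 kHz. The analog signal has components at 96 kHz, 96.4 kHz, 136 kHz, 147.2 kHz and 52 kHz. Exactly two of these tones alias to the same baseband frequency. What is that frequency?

16 kHz

fs/2 = 20 kHz.
96 kHz mod fs = 16 kHz.
16 kHz ≤ fs/2 = 20 kHz, appears at 16 kHz.
96.4 kHz mod fs = 16.4 kHz.
16.4 kHz ≤ fs/2 = 20 kHz, appears at 16.4 kHz.
136 kHz mod fs = 16 kHz.
16 kHz ≤ fs/2 = 20 kHz, appears at 16 kHz.
147.2 kHz mod fs = 27.2 kHz.
27.2 kHz > fs/2 = 20 kHz, folds to fs − 27.2 kHz = 12.8 kHz.
52 kHz mod fs = 12 kHz.
12 kHz ≤ fs/2 = 20 kHz, appears at 12 kHz.
96 kHz and 136 kHz both map to 16 kHz.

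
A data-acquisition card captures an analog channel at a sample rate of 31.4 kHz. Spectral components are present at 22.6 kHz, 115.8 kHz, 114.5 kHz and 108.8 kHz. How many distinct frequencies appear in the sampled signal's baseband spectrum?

4

fs/2 = 15.7 kHz.
22.6 kHz > fs/2 = 15.7 kHz, folds to fs − 22.6 kHz = 8.8 kHz.
115.8 kHz mod fs = 21.6 kHz.
21.6 kHz > fs/2 = 15.7 kHz, folds to fs − 21.6 kHz = 9.8 kHz.
114.5 kHz mod fs = 20.3 kHz.
20.3 kHz > fs/2 = 15.7 kHz, folds to fs − 20.3 kHz = 11.1 kHz.
108.8 kHz mod fs = 14.6 kHz.
14.6 kHz ≤ fs/2 = 15.7 kHz, appears at 14.6 kHz.
Distinct values: {8.8 kHz, 9.8 kHz, 11.1 kHz, 14.6 kHz} → 4.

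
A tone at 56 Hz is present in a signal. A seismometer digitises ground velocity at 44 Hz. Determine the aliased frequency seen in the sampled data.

12 Hz

56 Hz mod fs = 12 Hz.
12 Hz ≤ fs/2 = 22 Hz, appears at 12 Hz.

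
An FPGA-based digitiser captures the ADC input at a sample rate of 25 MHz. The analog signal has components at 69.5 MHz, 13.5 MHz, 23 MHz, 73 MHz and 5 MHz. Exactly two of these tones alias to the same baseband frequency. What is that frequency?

fs/2 = 12.5 MHz.
69.5 MHz mod fs = 19.5 MHz.
19.5 MHz > fs/2 = 12.5 MHz, folds to fs − 19.5 MHz = 5.5 MHz.
13.5 MHz > fs/2 = 12.5 MHz, folds to fs − 13.5 MHz = 11.5 MHz.
23 MHz > fs/2 = 12.5 MHz, folds to fs − 23 MHz = 2 MHz.
73 MHz mod fs = 23 MHz.
23 MHz > fs/2 = 12.5 MHz, folds to fs − 23 MHz = 2 MHz.
5 MHz ≤ fs/2 = 12.5 MHz, passes unchanged.
23 MHz and 73 MHz both map to 2 MHz.

2 MHz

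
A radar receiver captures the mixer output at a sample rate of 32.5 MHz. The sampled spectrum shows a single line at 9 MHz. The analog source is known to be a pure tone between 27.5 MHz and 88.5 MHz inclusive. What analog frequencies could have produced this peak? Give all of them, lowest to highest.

Frequencies that alias to 9 MHz are k·fs ± 9 MHz for integer k ≥ 0.
k=0: 9 MHz.
k=1: 23.5 MHz, 41.5 MHz.
k=2: 56 MHz, 74 MHz.
k=3: 88.5 MHz, 106.5 MHz.
k=4: 121 MHz, 139 MHz.
Within [27.5 MHz, 88.5 MHz]: 41.5 MHz, 56 MHz, 74 MHz, 88.5 MHz.

41.5 MHz, 56 MHz, 74 MHz, 88.5 MHz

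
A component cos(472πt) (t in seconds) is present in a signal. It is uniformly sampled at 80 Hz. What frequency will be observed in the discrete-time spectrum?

ω = 472π rad/s → f = ω/(2π) = 236 Hz.
236 Hz mod fs = 76 Hz.
76 Hz > fs/2 = 40 Hz, folds to fs − 76 Hz = 4 Hz.

4 Hz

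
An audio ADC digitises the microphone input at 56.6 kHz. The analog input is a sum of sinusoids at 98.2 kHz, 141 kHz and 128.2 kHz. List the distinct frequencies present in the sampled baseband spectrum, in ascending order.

15 kHz, 27.8 kHz

fs/2 = 28.3 kHz.
98.2 kHz mod fs = 41.6 kHz.
41.6 kHz > fs/2 = 28.3 kHz, folds to fs − 41.6 kHz = 15 kHz.
141 kHz mod fs = 27.8 kHz.
27.8 kHz ≤ fs/2 = 28.3 kHz, appears at 27.8 kHz.
128.2 kHz mod fs = 15 kHz.
15 kHz ≤ fs/2 = 28.3 kHz, appears at 15 kHz.
Distinct values: {15 kHz, 27.8 kHz}.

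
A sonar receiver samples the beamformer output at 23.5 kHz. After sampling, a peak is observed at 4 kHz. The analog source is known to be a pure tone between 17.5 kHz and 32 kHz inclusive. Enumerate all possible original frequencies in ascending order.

19.5 kHz, 27.5 kHz

Frequencies that alias to 4 kHz are k·fs ± 4 kHz for integer k ≥ 0.
k=0: 4 kHz.
k=1: 19.5 kHz, 27.5 kHz.
k=2: 43 kHz, 51 kHz.
Within [17.5 kHz, 32 kHz]: 19.5 kHz, 27.5 kHz.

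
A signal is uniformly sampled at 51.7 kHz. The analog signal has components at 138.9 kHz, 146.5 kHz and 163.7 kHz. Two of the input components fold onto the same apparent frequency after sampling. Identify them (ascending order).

146.5 kHz, 163.7 kHz

fs/2 = 25.85 kHz.
138.9 kHz mod fs = 35.5 kHz.
35.5 kHz > fs/2 = 25.85 kHz, folds to fs − 35.5 kHz = 16.2 kHz.
146.5 kHz mod fs = 43.1 kHz.
43.1 kHz > fs/2 = 25.85 kHz, folds to fs − 43.1 kHz = 8.6 kHz.
163.7 kHz mod fs = 8.6 kHz.
8.6 kHz ≤ fs/2 = 25.85 kHz, appears at 8.6 kHz.
146.5 kHz and 163.7 kHz both map to 8.6 kHz.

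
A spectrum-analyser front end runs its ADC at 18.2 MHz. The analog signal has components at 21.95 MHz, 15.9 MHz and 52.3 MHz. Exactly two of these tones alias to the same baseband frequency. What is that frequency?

fs/2 = 9.1 MHz.
21.95 MHz mod fs = 3.75 MHz.
3.75 MHz ≤ fs/2 = 9.1 MHz, appears at 3.75 MHz.
15.9 MHz > fs/2 = 9.1 MHz, folds to fs − 15.9 MHz = 2.3 MHz.
52.3 MHz mod fs = 15.9 MHz.
15.9 MHz > fs/2 = 9.1 MHz, folds to fs − 15.9 MHz = 2.3 MHz.
15.9 MHz and 52.3 MHz both map to 2.3 MHz.

2.3 MHz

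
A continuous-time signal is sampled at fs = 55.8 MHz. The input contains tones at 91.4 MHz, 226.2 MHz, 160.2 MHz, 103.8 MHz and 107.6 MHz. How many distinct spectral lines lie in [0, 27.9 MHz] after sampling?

5

fs/2 = 27.9 MHz.
91.4 MHz mod fs = 35.6 MHz.
35.6 MHz > fs/2 = 27.9 MHz, folds to fs − 35.6 MHz = 20.2 MHz.
226.2 MHz mod fs = 3 MHz.
3 MHz ≤ fs/2 = 27.9 MHz, appears at 3 MHz.
160.2 MHz mod fs = 48.6 MHz.
48.6 MHz > fs/2 = 27.9 MHz, folds to fs − 48.6 MHz = 7.2 MHz.
103.8 MHz mod fs = 48 MHz.
48 MHz > fs/2 = 27.9 MHz, folds to fs − 48 MHz = 7.8 MHz.
107.6 MHz mod fs = 51.8 MHz.
51.8 MHz > fs/2 = 27.9 MHz, folds to fs − 51.8 MHz = 4 MHz.
Distinct values: {3 MHz, 4 MHz, 7.2 MHz, 7.8 MHz, 20.2 MHz} → 5.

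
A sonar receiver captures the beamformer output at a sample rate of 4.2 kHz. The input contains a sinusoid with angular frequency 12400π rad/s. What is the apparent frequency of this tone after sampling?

ω = 12400π rad/s → f = ω/(2π) = 6200 Hz = 6.2 kHz.
6.2 kHz mod fs = 2 kHz.
2 kHz ≤ fs/2 = 2.1 kHz, appears at 2 kHz.

2 kHz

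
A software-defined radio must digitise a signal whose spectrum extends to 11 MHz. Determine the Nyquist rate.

22 MHz

Nyquist rate = 2 × 11 MHz = 22 MHz.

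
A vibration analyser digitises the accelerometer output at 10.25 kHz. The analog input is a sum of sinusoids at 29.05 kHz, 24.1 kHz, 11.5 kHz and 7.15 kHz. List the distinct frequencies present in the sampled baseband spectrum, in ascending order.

fs/2 = 5.125 kHz.
29.05 kHz mod fs = 8.55 kHz.
8.55 kHz > fs/2 = 5.125 kHz, folds to fs − 8.55 kHz = 1.7 kHz.
24.1 kHz mod fs = 3.6 kHz.
3.6 kHz ≤ fs/2 = 5.125 kHz, appears at 3.6 kHz.
11.5 kHz mod fs = 1.25 kHz.
1.25 kHz ≤ fs/2 = 5.125 kHz, appears at 1.25 kHz.
7.15 kHz > fs/2 = 5.125 kHz, folds to fs − 7.15 kHz = 3.1 kHz.
Distinct values: {1.25 kHz, 1.7 kHz, 3.1 kHz, 3.6 kHz}.

1.25 kHz, 1.7 kHz, 3.1 kHz, 3.6 kHz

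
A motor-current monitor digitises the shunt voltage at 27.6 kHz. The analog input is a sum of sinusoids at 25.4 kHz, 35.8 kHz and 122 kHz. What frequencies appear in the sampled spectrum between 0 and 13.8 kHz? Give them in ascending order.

2.2 kHz, 8.2 kHz, 11.6 kHz

fs/2 = 13.8 kHz.
25.4 kHz > fs/2 = 13.8 kHz, folds to fs − 25.4 kHz = 2.2 kHz.
35.8 kHz mod fs = 8.2 kHz.
8.2 kHz ≤ fs/2 = 13.8 kHz, appears at 8.2 kHz.
122 kHz mod fs = 11.6 kHz.
11.6 kHz ≤ fs/2 = 13.8 kHz, appears at 11.6 kHz.
Distinct values: {2.2 kHz, 8.2 kHz, 11.6 kHz}.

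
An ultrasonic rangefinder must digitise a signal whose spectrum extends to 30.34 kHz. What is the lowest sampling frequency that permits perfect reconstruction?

60.68 kHz

Nyquist rate = 2 × 30.34 kHz = 60.68 kHz.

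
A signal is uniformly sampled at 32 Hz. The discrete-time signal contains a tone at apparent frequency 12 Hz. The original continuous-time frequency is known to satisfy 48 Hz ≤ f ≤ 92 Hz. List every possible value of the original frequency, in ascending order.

Frequencies that alias to 12 Hz are k·fs ± 12 Hz for integer k ≥ 0.
k=0: 12 Hz.
k=1: 20 Hz, 44 Hz.
k=2: 52 Hz, 76 Hz.
k=3: 84 Hz, 108 Hz.
k=4: 116 Hz, 140 Hz.
Within [48 Hz, 92 Hz]: 52 Hz, 76 Hz, 84 Hz.

52 Hz, 76 Hz, 84 Hz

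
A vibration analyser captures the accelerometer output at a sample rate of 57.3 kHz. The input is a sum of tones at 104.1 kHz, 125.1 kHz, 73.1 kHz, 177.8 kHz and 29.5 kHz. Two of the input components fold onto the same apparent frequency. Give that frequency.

10.5 kHz

fs/2 = 28.65 kHz.
104.1 kHz mod fs = 46.8 kHz.
46.8 kHz > fs/2 = 28.65 kHz, folds to fs − 46.8 kHz = 10.5 kHz.
125.1 kHz mod fs = 10.5 kHz.
10.5 kHz ≤ fs/2 = 28.65 kHz, appears at 10.5 kHz.
73.1 kHz mod fs = 15.8 kHz.
15.8 kHz ≤ fs/2 = 28.65 kHz, appears at 15.8 kHz.
177.8 kHz mod fs = 5.9 kHz.
5.9 kHz ≤ fs/2 = 28.65 kHz, appears at 5.9 kHz.
29.5 kHz > fs/2 = 28.65 kHz, folds to fs − 29.5 kHz = 27.8 kHz.
104.1 kHz and 125.1 kHz both map to 10.5 kHz.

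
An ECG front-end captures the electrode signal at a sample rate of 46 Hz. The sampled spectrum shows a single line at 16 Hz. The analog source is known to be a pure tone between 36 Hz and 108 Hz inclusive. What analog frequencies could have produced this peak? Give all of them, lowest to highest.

62 Hz, 76 Hz, 108 Hz

Frequencies that alias to 16 Hz are k·fs ± 16 Hz for integer k ≥ 0.
k=0: 16 Hz.
k=1: 30 Hz, 62 Hz.
k=2: 76 Hz, 108 Hz.
k=3: 122 Hz, 154 Hz.
Within [36 Hz, 108 Hz]: 62 Hz, 76 Hz, 108 Hz.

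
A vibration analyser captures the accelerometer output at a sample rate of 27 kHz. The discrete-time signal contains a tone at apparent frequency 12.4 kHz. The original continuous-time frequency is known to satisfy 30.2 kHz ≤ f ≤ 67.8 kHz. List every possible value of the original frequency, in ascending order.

39.4 kHz, 41.6 kHz, 66.4 kHz

Frequencies that alias to 12.4 kHz are k·fs ± 12.4 kHz for integer k ≥ 0.
k=0: 12.4 kHz.
k=1: 14.6 kHz, 39.4 kHz.
k=2: 41.6 kHz, 66.4 kHz.
k=3: 68.6 kHz, 93.4 kHz.
Within [30.2 kHz, 67.8 kHz]: 39.4 kHz, 41.6 kHz, 66.4 kHz.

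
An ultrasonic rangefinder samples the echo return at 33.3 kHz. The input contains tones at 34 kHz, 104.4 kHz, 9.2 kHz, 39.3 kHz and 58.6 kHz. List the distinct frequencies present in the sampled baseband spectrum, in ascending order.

0.7 kHz, 4.5 kHz, 6 kHz, 8 kHz, 9.2 kHz

fs/2 = 16.65 kHz.
34 kHz mod fs = 0.7 kHz.
0.7 kHz ≤ fs/2 = 16.65 kHz, appears at 0.7 kHz.
104.4 kHz mod fs = 4.5 kHz.
4.5 kHz ≤ fs/2 = 16.65 kHz, appears at 4.5 kHz.
9.2 kHz ≤ fs/2 = 16.65 kHz, passes unchanged.
39.3 kHz mod fs = 6 kHz.
6 kHz ≤ fs/2 = 16.65 kHz, appears at 6 kHz.
58.6 kHz mod fs = 25.3 kHz.
25.3 kHz > fs/2 = 16.65 kHz, folds to fs − 25.3 kHz = 8 kHz.
Distinct values: {0.7 kHz, 4.5 kHz, 6 kHz, 8 kHz, 9.2 kHz}.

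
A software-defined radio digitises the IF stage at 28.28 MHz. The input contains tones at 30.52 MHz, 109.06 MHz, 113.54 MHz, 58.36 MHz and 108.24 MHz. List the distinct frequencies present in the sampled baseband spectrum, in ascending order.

fs/2 = 14.14 MHz.
30.52 MHz mod fs = 2.24 MHz.
2.24 MHz ≤ fs/2 = 14.14 MHz, appears at 2.24 MHz.
109.06 MHz mod fs = 24.22 MHz.
24.22 MHz > fs/2 = 14.14 MHz, folds to fs − 24.22 MHz = 4.06 MHz.
113.54 MHz mod fs = 0.42 MHz.
0.42 MHz ≤ fs/2 = 14.14 MHz, appears at 0.42 MHz.
58.36 MHz mod fs = 1.8 MHz.
1.8 MHz ≤ fs/2 = 14.14 MHz, appears at 1.8 MHz.
108.24 MHz mod fs = 23.4 MHz.
23.4 MHz > fs/2 = 14.14 MHz, folds to fs − 23.4 MHz = 4.88 MHz.
Distinct values: {0.42 MHz, 1.8 MHz, 2.24 MHz, 4.06 MHz, 4.88 MHz}.

0.42 MHz, 1.8 MHz, 2.24 MHz, 4.06 MHz, 4.88 MHz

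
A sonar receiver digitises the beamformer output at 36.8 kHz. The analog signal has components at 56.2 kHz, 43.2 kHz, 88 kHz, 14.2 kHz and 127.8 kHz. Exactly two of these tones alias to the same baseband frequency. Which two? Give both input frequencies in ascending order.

56.2 kHz, 127.8 kHz

fs/2 = 18.4 kHz.
56.2 kHz mod fs = 19.4 kHz.
19.4 kHz > fs/2 = 18.4 kHz, folds to fs − 19.4 kHz = 17.4 kHz.
43.2 kHz mod fs = 6.4 kHz.
6.4 kHz ≤ fs/2 = 18.4 kHz, appears at 6.4 kHz.
88 kHz mod fs = 14.4 kHz.
14.4 kHz ≤ fs/2 = 18.4 kHz, appears at 14.4 kHz.
14.2 kHz ≤ fs/2 = 18.4 kHz, passes unchanged.
127.8 kHz mod fs = 17.4 kHz.
17.4 kHz ≤ fs/2 = 18.4 kHz, appears at 17.4 kHz.
56.2 kHz and 127.8 kHz both map to 17.4 kHz.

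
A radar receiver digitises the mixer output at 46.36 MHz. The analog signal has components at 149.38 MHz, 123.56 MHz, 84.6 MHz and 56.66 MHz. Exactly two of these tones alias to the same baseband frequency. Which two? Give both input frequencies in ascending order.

56.66 MHz, 149.38 MHz

fs/2 = 23.18 MHz.
149.38 MHz mod fs = 10.3 MHz.
10.3 MHz ≤ fs/2 = 23.18 MHz, appears at 10.3 MHz.
123.56 MHz mod fs = 30.84 MHz.
30.84 MHz > fs/2 = 23.18 MHz, folds to fs − 30.84 MHz = 15.52 MHz.
84.6 MHz mod fs = 38.24 MHz.
38.24 MHz > fs/2 = 23.18 MHz, folds to fs − 38.24 MHz = 8.12 MHz.
56.66 MHz mod fs = 10.3 MHz.
10.3 MHz ≤ fs/2 = 23.18 MHz, appears at 10.3 MHz.
56.66 MHz and 149.38 MHz both map to 10.3 MHz.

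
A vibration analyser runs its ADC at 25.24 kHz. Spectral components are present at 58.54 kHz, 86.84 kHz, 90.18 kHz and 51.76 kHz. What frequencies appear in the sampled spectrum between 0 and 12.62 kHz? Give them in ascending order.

fs/2 = 12.62 kHz.
58.54 kHz mod fs = 8.06 kHz.
8.06 kHz ≤ fs/2 = 12.62 kHz, appears at 8.06 kHz.
86.84 kHz mod fs = 11.12 kHz.
11.12 kHz ≤ fs/2 = 12.62 kHz, appears at 11.12 kHz.
90.18 kHz mod fs = 14.46 kHz.
14.46 kHz > fs/2 = 12.62 kHz, folds to fs − 14.46 kHz = 10.78 kHz.
51.76 kHz mod fs = 1.28 kHz.
1.28 kHz ≤ fs/2 = 12.62 kHz, appears at 1.28 kHz.
Distinct values: {1.28 kHz, 8.06 kHz, 10.78 kHz, 11.12 kHz}.

1.28 kHz, 8.06 kHz, 10.78 kHz, 11.12 kHz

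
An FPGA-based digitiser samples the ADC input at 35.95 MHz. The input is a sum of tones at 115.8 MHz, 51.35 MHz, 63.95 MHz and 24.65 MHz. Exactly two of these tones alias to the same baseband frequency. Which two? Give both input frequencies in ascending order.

fs/2 = 17.975 MHz.
115.8 MHz mod fs = 7.95 MHz.
7.95 MHz ≤ fs/2 = 17.975 MHz, appears at 7.95 MHz.
51.35 MHz mod fs = 15.4 MHz.
15.4 MHz ≤ fs/2 = 17.975 MHz, appears at 15.4 MHz.
63.95 MHz mod fs = 28 MHz.
28 MHz > fs/2 = 17.975 MHz, folds to fs − 28 MHz = 7.95 MHz.
24.65 MHz > fs/2 = 17.975 MHz, folds to fs − 24.65 MHz = 11.3 MHz.
63.95 MHz and 115.8 MHz both map to 7.95 MHz.

63.95 MHz, 115.8 MHz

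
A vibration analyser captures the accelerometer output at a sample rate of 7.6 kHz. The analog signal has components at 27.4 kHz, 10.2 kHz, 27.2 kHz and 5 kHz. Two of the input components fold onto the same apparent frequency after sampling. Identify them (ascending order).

5 kHz, 10.2 kHz

fs/2 = 3.8 kHz.
27.4 kHz mod fs = 4.6 kHz.
4.6 kHz > fs/2 = 3.8 kHz, folds to fs − 4.6 kHz = 3 kHz.
10.2 kHz mod fs = 2.6 kHz.
2.6 kHz ≤ fs/2 = 3.8 kHz, appears at 2.6 kHz.
27.2 kHz mod fs = 4.4 kHz.
4.4 kHz > fs/2 = 3.8 kHz, folds to fs − 4.4 kHz = 3.2 kHz.
5 kHz > fs/2 = 3.8 kHz, folds to fs − 5 kHz = 2.6 kHz.
5 kHz and 10.2 kHz both map to 2.6 kHz.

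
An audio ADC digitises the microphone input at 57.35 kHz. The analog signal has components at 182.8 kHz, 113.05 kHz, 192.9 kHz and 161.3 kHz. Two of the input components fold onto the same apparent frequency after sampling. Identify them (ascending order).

fs/2 = 28.675 kHz.
182.8 kHz mod fs = 10.75 kHz.
10.75 kHz ≤ fs/2 = 28.675 kHz, appears at 10.75 kHz.
113.05 kHz mod fs = 55.7 kHz.
55.7 kHz > fs/2 = 28.675 kHz, folds to fs − 55.7 kHz = 1.65 kHz.
192.9 kHz mod fs = 20.85 kHz.
20.85 kHz ≤ fs/2 = 28.675 kHz, appears at 20.85 kHz.
161.3 kHz mod fs = 46.6 kHz.
46.6 kHz > fs/2 = 28.675 kHz, folds to fs − 46.6 kHz = 10.75 kHz.
161.3 kHz and 182.8 kHz both map to 10.75 kHz.

161.3 kHz, 182.8 kHz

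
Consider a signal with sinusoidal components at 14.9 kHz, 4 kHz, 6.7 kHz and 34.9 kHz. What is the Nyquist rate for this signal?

Highest-frequency component: 34.9 kHz.
Nyquist rate = 2 × 34.9 kHz = 69.8 kHz.

69.8 kHz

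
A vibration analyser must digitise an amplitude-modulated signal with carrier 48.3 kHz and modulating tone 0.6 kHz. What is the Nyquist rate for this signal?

97.8 kHz

AM sidebands sit at fc ± fm = 47.7 kHz and 48.9 kHz.
Highest-frequency component: 48.9 kHz.
Nyquist rate = 2 × 48.9 kHz = 97.8 kHz.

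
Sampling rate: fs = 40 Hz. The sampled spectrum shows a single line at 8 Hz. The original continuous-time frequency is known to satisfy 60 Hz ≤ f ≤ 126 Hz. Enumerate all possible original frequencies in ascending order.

72 Hz, 88 Hz, 112 Hz

Frequencies that alias to 8 Hz are k·fs ± 8 Hz for integer k ≥ 0.
k=0: 8 Hz.
k=1: 32 Hz, 48 Hz.
k=2: 72 Hz, 88 Hz.
k=3: 112 Hz, 128 Hz.
k=4: 152 Hz, 168 Hz.
Within [60 Hz, 126 Hz]: 72 Hz, 88 Hz, 112 Hz.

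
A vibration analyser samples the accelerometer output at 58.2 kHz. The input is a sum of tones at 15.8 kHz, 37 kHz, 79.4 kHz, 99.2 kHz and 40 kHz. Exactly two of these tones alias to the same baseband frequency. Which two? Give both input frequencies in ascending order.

fs/2 = 29.1 kHz.
15.8 kHz ≤ fs/2 = 29.1 kHz, passes unchanged.
37 kHz > fs/2 = 29.1 kHz, folds to fs − 37 kHz = 21.2 kHz.
79.4 kHz mod fs = 21.2 kHz.
21.2 kHz ≤ fs/2 = 29.1 kHz, appears at 21.2 kHz.
99.2 kHz mod fs = 41 kHz.
41 kHz > fs/2 = 29.1 kHz, folds to fs − 41 kHz = 17.2 kHz.
40 kHz > fs/2 = 29.1 kHz, folds to fs − 40 kHz = 18.2 kHz.
37 kHz and 79.4 kHz both map to 21.2 kHz.

37 kHz, 79.4 kHz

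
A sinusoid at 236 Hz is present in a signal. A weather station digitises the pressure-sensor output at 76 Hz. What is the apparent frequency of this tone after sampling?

236 Hz mod fs = 8 Hz.
8 Hz ≤ fs/2 = 38 Hz, appears at 8 Hz.

8 Hz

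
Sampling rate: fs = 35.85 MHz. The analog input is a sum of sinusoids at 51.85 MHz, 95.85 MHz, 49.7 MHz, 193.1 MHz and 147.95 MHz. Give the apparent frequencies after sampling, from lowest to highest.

fs/2 = 17.925 MHz.
51.85 MHz mod fs = 16 MHz.
16 MHz ≤ fs/2 = 17.925 MHz, appears at 16 MHz.
95.85 MHz mod fs = 24.15 MHz.
24.15 MHz > fs/2 = 17.925 MHz, folds to fs − 24.15 MHz = 11.7 MHz.
49.7 MHz mod fs = 13.85 MHz.
13.85 MHz ≤ fs/2 = 17.925 MHz, appears at 13.85 MHz.
193.1 MHz mod fs = 13.85 MHz.
13.85 MHz ≤ fs/2 = 17.925 MHz, appears at 13.85 MHz.
147.95 MHz mod fs = 4.55 MHz.
4.55 MHz ≤ fs/2 = 17.925 MHz, appears at 4.55 MHz.
Distinct values: {4.55 MHz, 11.7 MHz, 13.85 MHz, 16 MHz}.

4.55 MHz, 11.7 MHz, 13.85 MHz, 16 MHz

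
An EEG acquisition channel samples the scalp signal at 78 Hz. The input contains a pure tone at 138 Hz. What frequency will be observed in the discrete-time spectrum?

138 Hz mod fs = 60 Hz.
60 Hz > fs/2 = 39 Hz, folds to fs − 60 Hz = 18 Hz.

18 Hz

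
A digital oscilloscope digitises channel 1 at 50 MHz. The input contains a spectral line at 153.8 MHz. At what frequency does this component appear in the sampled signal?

3.8 MHz

153.8 MHz mod fs = 3.8 MHz.
3.8 MHz ≤ fs/2 = 25 MHz, appears at 3.8 MHz.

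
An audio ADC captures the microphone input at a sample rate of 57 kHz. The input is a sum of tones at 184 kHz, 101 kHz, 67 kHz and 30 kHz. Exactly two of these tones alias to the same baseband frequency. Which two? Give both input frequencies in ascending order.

fs/2 = 28.5 kHz.
184 kHz mod fs = 13 kHz.
13 kHz ≤ fs/2 = 28.5 kHz, appears at 13 kHz.
101 kHz mod fs = 44 kHz.
44 kHz > fs/2 = 28.5 kHz, folds to fs − 44 kHz = 13 kHz.
67 kHz mod fs = 10 kHz.
10 kHz ≤ fs/2 = 28.5 kHz, appears at 10 kHz.
30 kHz > fs/2 = 28.5 kHz, folds to fs − 30 kHz = 27 kHz.
101 kHz and 184 kHz both map to 13 kHz.

101 kHz, 184 kHz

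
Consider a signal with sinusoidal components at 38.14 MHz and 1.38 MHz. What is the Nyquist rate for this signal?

Highest-frequency component: 38.14 MHz.
Nyquist rate = 2 × 38.14 MHz = 76.28 MHz.

76.28 MHz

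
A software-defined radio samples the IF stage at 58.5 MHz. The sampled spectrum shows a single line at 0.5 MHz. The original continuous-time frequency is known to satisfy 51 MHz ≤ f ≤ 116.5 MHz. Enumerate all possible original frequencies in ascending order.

58 MHz, 59 MHz, 116.5 MHz

Frequencies that alias to 0.5 MHz are k·fs ± 0.5 MHz for integer k ≥ 0.
k=0: 0.5 MHz.
k=1: 58 MHz, 59 MHz.
k=2: 116.5 MHz, 117.5 MHz.
k=3: 175 MHz, 176 MHz.
Within [51 MHz, 116.5 MHz]: 58 MHz, 59 MHz, 116.5 MHz.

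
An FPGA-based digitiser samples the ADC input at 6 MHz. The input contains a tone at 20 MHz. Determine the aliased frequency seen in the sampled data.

20 MHz mod fs = 2 MHz.
2 MHz ≤ fs/2 = 3 MHz, appears at 2 MHz.

2 MHz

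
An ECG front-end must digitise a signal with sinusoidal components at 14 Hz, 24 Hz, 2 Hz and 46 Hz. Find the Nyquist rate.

92 Hz

Highest-frequency component: 46 Hz.
Nyquist rate = 2 × 46 Hz = 92 Hz.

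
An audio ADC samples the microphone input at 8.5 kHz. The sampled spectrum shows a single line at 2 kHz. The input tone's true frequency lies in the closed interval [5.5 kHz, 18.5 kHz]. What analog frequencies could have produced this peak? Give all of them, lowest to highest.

Frequencies that alias to 2 kHz are k·fs ± 2 kHz for integer k ≥ 0.
k=0: 2 kHz.
k=1: 6.5 kHz, 10.5 kHz.
k=2: 15 kHz, 19 kHz.
k=3: 23.5 kHz, 27.5 kHz.
Within [5.5 kHz, 18.5 kHz]: 6.5 kHz, 10.5 kHz, 15 kHz.

6.5 kHz, 10.5 kHz, 15 kHz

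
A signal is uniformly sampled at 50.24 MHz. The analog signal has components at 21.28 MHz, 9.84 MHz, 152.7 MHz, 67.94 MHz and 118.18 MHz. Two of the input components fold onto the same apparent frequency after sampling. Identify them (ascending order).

67.94 MHz, 118.18 MHz

fs/2 = 25.12 MHz.
21.28 MHz ≤ fs/2 = 25.12 MHz, passes unchanged.
9.84 MHz ≤ fs/2 = 25.12 MHz, passes unchanged.
152.7 MHz mod fs = 1.98 MHz.
1.98 MHz ≤ fs/2 = 25.12 MHz, appears at 1.98 MHz.
67.94 MHz mod fs = 17.7 MHz.
17.7 MHz ≤ fs/2 = 25.12 MHz, appears at 17.7 MHz.
118.18 MHz mod fs = 17.7 MHz.
17.7 MHz ≤ fs/2 = 25.12 MHz, appears at 17.7 MHz.
67.94 MHz and 118.18 MHz both map to 17.7 MHz.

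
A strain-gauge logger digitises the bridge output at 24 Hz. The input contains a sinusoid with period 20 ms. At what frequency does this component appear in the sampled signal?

T = 20 ms → f = 1/T = 50 Hz.
50 Hz mod fs = 2 Hz.
2 Hz ≤ fs/2 = 12 Hz, appears at 2 Hz.

2 Hz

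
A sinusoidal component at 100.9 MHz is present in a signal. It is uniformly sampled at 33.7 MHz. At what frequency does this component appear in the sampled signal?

0.2 MHz

100.9 MHz mod fs = 33.5 MHz.
33.5 MHz > fs/2 = 16.85 MHz, folds to fs − 33.5 MHz = 0.2 MHz.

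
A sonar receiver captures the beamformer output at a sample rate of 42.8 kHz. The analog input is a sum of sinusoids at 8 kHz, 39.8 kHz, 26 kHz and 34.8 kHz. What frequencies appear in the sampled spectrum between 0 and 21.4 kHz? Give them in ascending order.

fs/2 = 21.4 kHz.
8 kHz ≤ fs/2 = 21.4 kHz, passes unchanged.
39.8 kHz > fs/2 = 21.4 kHz, folds to fs − 39.8 kHz = 3 kHz.
26 kHz > fs/2 = 21.4 kHz, folds to fs − 26 kHz = 16.8 kHz.
34.8 kHz > fs/2 = 21.4 kHz, folds to fs − 34.8 kHz = 8 kHz.
Distinct values: {3 kHz, 8 kHz, 16.8 kHz}.

3 kHz, 8 kHz, 16.8 kHz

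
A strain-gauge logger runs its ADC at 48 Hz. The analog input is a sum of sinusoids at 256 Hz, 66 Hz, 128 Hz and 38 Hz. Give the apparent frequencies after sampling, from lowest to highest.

10 Hz, 16 Hz, 18 Hz

fs/2 = 24 Hz.
256 Hz mod fs = 16 Hz.
16 Hz ≤ fs/2 = 24 Hz, appears at 16 Hz.
66 Hz mod fs = 18 Hz.
18 Hz ≤ fs/2 = 24 Hz, appears at 18 Hz.
128 Hz mod fs = 32 Hz.
32 Hz > fs/2 = 24 Hz, folds to fs − 32 Hz = 16 Hz.
38 Hz > fs/2 = 24 Hz, folds to fs − 38 Hz = 10 Hz.
Distinct values: {10 Hz, 16 Hz, 18 Hz}.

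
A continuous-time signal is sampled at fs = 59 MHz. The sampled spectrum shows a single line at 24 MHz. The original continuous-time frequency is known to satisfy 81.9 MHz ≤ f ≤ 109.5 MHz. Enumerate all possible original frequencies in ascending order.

83 MHz, 94 MHz

Frequencies that alias to 24 MHz are k·fs ± 24 MHz for integer k ≥ 0.
k=0: 24 MHz.
k=1: 35 MHz, 83 MHz.
k=2: 94 MHz, 142 MHz.
k=3: 153 MHz, 201 MHz.
Within [81.9 MHz, 109.5 MHz]: 83 MHz, 94 MHz.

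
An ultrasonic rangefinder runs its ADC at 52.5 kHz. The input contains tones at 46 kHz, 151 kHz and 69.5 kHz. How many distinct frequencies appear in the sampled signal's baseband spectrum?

2

fs/2 = 26.25 kHz.
46 kHz > fs/2 = 26.25 kHz, folds to fs − 46 kHz = 6.5 kHz.
151 kHz mod fs = 46 kHz.
46 kHz > fs/2 = 26.25 kHz, folds to fs − 46 kHz = 6.5 kHz.
69.5 kHz mod fs = 17 kHz.
17 kHz ≤ fs/2 = 26.25 kHz, appears at 17 kHz.
Distinct values: {6.5 kHz, 17 kHz} → 2.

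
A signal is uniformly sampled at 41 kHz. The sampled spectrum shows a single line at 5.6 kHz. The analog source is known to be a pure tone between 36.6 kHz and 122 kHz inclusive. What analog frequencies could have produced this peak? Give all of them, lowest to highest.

Frequencies that alias to 5.6 kHz are k·fs ± 5.6 kHz for integer k ≥ 0.
k=0: 5.6 kHz.
k=1: 35.4 kHz, 46.6 kHz.
k=2: 76.4 kHz, 87.6 kHz.
k=3: 117.4 kHz, 128.6 kHz.
k=4: 158.4 kHz, 169.6 kHz.
Within [36.6 kHz, 122 kHz]: 46.6 kHz, 76.4 kHz, 87.6 kHz, 117.4 kHz.

46.6 kHz, 76.4 kHz, 87.6 kHz, 117.4 kHz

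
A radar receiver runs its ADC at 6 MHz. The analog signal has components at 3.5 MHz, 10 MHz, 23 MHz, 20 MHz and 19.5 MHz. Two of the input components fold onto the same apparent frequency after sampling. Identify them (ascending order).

fs/2 = 3 MHz.
3.5 MHz > fs/2 = 3 MHz, folds to fs − 3.5 MHz = 2.5 MHz.
10 MHz mod fs = 4 MHz.
4 MHz > fs/2 = 3 MHz, folds to fs − 4 MHz = 2 MHz.
23 MHz mod fs = 5 MHz.
5 MHz > fs/2 = 3 MHz, folds to fs − 5 MHz = 1 MHz.
20 MHz mod fs = 2 MHz.
2 MHz ≤ fs/2 = 3 MHz, appears at 2 MHz.
19.5 MHz mod fs = 1.5 MHz.
1.5 MHz ≤ fs/2 = 3 MHz, appears at 1.5 MHz.
10 MHz and 20 MHz both map to 2 MHz.

10 MHz, 20 MHz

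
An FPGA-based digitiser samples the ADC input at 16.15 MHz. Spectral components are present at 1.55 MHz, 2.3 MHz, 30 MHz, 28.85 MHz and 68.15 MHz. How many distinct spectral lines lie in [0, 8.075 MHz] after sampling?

4

fs/2 = 8.075 MHz.
1.55 MHz ≤ fs/2 = 8.075 MHz, passes unchanged.
2.3 MHz ≤ fs/2 = 8.075 MHz, passes unchanged.
30 MHz mod fs = 13.85 MHz.
13.85 MHz > fs/2 = 8.075 MHz, folds to fs − 13.85 MHz = 2.3 MHz.
28.85 MHz mod fs = 12.7 MHz.
12.7 MHz > fs/2 = 8.075 MHz, folds to fs − 12.7 MHz = 3.45 MHz.
68.15 MHz mod fs = 3.55 MHz.
3.55 MHz ≤ fs/2 = 8.075 MHz, appears at 3.55 MHz.
Distinct values: {1.55 MHz, 2.3 MHz, 3.45 MHz, 3.55 MHz} → 4.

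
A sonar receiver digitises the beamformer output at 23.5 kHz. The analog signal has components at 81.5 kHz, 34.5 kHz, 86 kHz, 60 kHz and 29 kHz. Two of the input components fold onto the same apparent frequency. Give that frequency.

fs/2 = 11.75 kHz.
81.5 kHz mod fs = 11 kHz.
11 kHz ≤ fs/2 = 11.75 kHz, appears at 11 kHz.
34.5 kHz mod fs = 11 kHz.
11 kHz ≤ fs/2 = 11.75 kHz, appears at 11 kHz.
86 kHz mod fs = 15.5 kHz.
15.5 kHz > fs/2 = 11.75 kHz, folds to fs − 15.5 kHz = 8 kHz.
60 kHz mod fs = 13 kHz.
13 kHz > fs/2 = 11.75 kHz, folds to fs − 13 kHz = 10.5 kHz.
29 kHz mod fs = 5.5 kHz.
5.5 kHz ≤ fs/2 = 11.75 kHz, appears at 5.5 kHz.
34.5 kHz and 81.5 kHz both map to 11 kHz.

11 kHz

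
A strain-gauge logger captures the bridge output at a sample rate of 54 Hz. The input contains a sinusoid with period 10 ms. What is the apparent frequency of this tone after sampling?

T = 10 ms → f = 1/T = 100 Hz.
100 Hz mod fs = 46 Hz.
46 Hz > fs/2 = 27 Hz, folds to fs − 46 Hz = 8 Hz.

8 Hz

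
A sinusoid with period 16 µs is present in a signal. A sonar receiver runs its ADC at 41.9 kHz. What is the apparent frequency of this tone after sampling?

T = 16 µs → f = 1/T = 62.5 kHz.
62.5 kHz mod fs = 20.6 kHz.
20.6 kHz ≤ fs/2 = 20.95 kHz, appears at 20.6 kHz.

20.6 kHz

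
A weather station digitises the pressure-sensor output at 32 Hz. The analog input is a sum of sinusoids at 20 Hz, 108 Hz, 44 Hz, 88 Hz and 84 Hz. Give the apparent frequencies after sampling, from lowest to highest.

fs/2 = 16 Hz.
20 Hz > fs/2 = 16 Hz, folds to fs − 20 Hz = 12 Hz.
108 Hz mod fs = 12 Hz.
12 Hz ≤ fs/2 = 16 Hz, appears at 12 Hz.
44 Hz mod fs = 12 Hz.
12 Hz ≤ fs/2 = 16 Hz, appears at 12 Hz.
88 Hz mod fs = 24 Hz.
24 Hz > fs/2 = 16 Hz, folds to fs − 24 Hz = 8 Hz.
84 Hz mod fs = 20 Hz.
20 Hz > fs/2 = 16 Hz, folds to fs − 20 Hz = 12 Hz.
Distinct values: {8 Hz, 12 Hz}.

8 Hz, 12 Hz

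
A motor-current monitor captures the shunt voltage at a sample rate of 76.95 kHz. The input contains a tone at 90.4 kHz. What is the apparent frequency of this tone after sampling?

13.45 kHz

90.4 kHz mod fs = 13.45 kHz.
13.45 kHz ≤ fs/2 = 38.475 kHz, appears at 13.45 kHz.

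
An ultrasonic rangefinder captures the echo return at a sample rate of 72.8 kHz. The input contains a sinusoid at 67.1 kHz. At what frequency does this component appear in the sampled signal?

67.1 kHz > fs/2 = 36.4 kHz, folds to fs − 67.1 kHz = 5.7 kHz.

5.7 kHz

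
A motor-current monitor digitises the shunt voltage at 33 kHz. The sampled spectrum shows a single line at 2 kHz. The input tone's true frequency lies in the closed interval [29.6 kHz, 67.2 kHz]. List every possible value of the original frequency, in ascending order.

31 kHz, 35 kHz, 64 kHz

Frequencies that alias to 2 kHz are k·fs ± 2 kHz for integer k ≥ 0.
k=0: 2 kHz.
k=1: 31 kHz, 35 kHz.
k=2: 64 kHz, 68 kHz.
k=3: 97 kHz, 101 kHz.
Within [29.6 kHz, 67.2 kHz]: 31 kHz, 35 kHz, 64 kHz.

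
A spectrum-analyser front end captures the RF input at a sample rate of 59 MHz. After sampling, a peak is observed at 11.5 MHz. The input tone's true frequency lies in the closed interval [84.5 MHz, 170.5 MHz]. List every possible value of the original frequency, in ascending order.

Frequencies that alias to 11.5 MHz are k·fs ± 11.5 MHz for integer k ≥ 0.
k=0: 11.5 MHz.
k=1: 47.5 MHz, 70.5 MHz.
k=2: 106.5 MHz, 129.5 MHz.
k=3: 165.5 MHz, 188.5 MHz.
k=4: 224.5 MHz, 247.5 MHz.
Within [84.5 MHz, 170.5 MHz]: 106.5 MHz, 129.5 MHz, 165.5 MHz.

106.5 MHz, 129.5 MHz, 165.5 MHz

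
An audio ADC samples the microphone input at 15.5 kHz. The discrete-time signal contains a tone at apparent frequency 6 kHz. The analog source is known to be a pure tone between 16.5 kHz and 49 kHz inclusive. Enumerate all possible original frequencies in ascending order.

21.5 kHz, 25 kHz, 37 kHz, 40.5 kHz

Frequencies that alias to 6 kHz are k·fs ± 6 kHz for integer k ≥ 0.
k=0: 6 kHz.
k=1: 9.5 kHz, 21.5 kHz.
k=2: 25 kHz, 37 kHz.
k=3: 40.5 kHz, 52.5 kHz.
k=4: 56 kHz, 68 kHz.
Within [16.5 kHz, 49 kHz]: 21.5 kHz, 25 kHz, 37 kHz, 40.5 kHz.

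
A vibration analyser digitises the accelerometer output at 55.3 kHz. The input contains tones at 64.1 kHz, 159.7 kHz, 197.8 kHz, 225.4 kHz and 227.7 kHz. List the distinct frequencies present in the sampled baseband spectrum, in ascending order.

4.2 kHz, 6.2 kHz, 6.5 kHz, 8.8 kHz, 23.4 kHz

fs/2 = 27.65 kHz.
64.1 kHz mod fs = 8.8 kHz.
8.8 kHz ≤ fs/2 = 27.65 kHz, appears at 8.8 kHz.
159.7 kHz mod fs = 49.1 kHz.
49.1 kHz > fs/2 = 27.65 kHz, folds to fs − 49.1 kHz = 6.2 kHz.
197.8 kHz mod fs = 31.9 kHz.
31.9 kHz > fs/2 = 27.65 kHz, folds to fs − 31.9 kHz = 23.4 kHz.
225.4 kHz mod fs = 4.2 kHz.
4.2 kHz ≤ fs/2 = 27.65 kHz, appears at 4.2 kHz.
227.7 kHz mod fs = 6.5 kHz.
6.5 kHz ≤ fs/2 = 27.65 kHz, appears at 6.5 kHz.
Distinct values: {4.2 kHz, 6.2 kHz, 6.5 kHz, 8.8 kHz, 23.4 kHz}.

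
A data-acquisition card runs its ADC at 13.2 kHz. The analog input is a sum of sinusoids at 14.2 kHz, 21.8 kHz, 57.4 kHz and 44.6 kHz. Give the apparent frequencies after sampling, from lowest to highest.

1 kHz, 4.6 kHz, 5 kHz

fs/2 = 6.6 kHz.
14.2 kHz mod fs = 1 kHz.
1 kHz ≤ fs/2 = 6.6 kHz, appears at 1 kHz.
21.8 kHz mod fs = 8.6 kHz.
8.6 kHz > fs/2 = 6.6 kHz, folds to fs − 8.6 kHz = 4.6 kHz.
57.4 kHz mod fs = 4.6 kHz.
4.6 kHz ≤ fs/2 = 6.6 kHz, appears at 4.6 kHz.
44.6 kHz mod fs = 5 kHz.
5 kHz ≤ fs/2 = 6.6 kHz, appears at 5 kHz.
Distinct values: {1 kHz, 4.6 kHz, 5 kHz}.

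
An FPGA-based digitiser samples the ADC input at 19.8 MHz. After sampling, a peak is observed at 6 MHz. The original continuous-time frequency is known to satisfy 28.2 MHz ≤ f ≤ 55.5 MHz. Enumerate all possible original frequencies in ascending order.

Frequencies that alias to 6 MHz are k·fs ± 6 MHz for integer k ≥ 0.
k=0: 6 MHz.
k=1: 13.8 MHz, 25.8 MHz.
k=2: 33.6 MHz, 45.6 MHz.
k=3: 53.4 MHz, 65.4 MHz.
k=4: 73.2 MHz, 85.2 MHz.
Within [28.2 MHz, 55.5 MHz]: 33.6 MHz, 45.6 MHz, 53.4 MHz.

33.6 MHz, 45.6 MHz, 53.4 MHz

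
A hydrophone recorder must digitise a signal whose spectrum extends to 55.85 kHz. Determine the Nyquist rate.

Nyquist rate = 2 × 55.85 kHz = 111.7 kHz.

111.7 kHz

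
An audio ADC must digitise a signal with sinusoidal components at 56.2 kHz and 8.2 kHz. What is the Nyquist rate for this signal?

112.4 kHz

Highest-frequency component: 56.2 kHz.
Nyquist rate = 2 × 56.2 kHz = 112.4 kHz.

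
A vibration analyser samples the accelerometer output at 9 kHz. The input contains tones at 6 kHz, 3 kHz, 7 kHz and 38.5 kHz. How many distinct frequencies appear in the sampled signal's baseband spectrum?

fs/2 = 4.5 kHz.
6 kHz > fs/2 = 4.5 kHz, folds to fs − 6 kHz = 3 kHz.
3 kHz ≤ fs/2 = 4.5 kHz, passes unchanged.
7 kHz > fs/2 = 4.5 kHz, folds to fs − 7 kHz = 2 kHz.
38.5 kHz mod fs = 2.5 kHz.
2.5 kHz ≤ fs/2 = 4.5 kHz, appears at 2.5 kHz.
Distinct values: {2 kHz, 2.5 kHz, 3 kHz} → 3.

3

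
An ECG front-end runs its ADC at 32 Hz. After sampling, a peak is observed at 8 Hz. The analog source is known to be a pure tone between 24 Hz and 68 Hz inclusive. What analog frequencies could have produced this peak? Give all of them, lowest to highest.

Frequencies that alias to 8 Hz are k·fs ± 8 Hz for integer k ≥ 0.
k=0: 8 Hz.
k=1: 24 Hz, 40 Hz.
k=2: 56 Hz, 72 Hz.
k=3: 88 Hz, 104 Hz.
Within [24 Hz, 68 Hz]: 24 Hz, 40 Hz, 56 Hz.

24 Hz, 40 Hz, 56 Hz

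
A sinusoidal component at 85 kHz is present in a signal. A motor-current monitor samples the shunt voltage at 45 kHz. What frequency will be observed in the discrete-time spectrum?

5 kHz

85 kHz mod fs = 40 kHz.
40 kHz > fs/2 = 22.5 kHz, folds to fs − 40 kHz = 5 kHz.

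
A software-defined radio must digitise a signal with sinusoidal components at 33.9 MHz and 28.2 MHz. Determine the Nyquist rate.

Highest-frequency component: 33.9 MHz.
Nyquist rate = 2 × 33.9 MHz = 67.8 MHz.

67.8 MHz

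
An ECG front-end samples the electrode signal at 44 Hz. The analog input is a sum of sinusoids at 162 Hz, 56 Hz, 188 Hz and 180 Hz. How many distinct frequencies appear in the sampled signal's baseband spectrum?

fs/2 = 22 Hz.
162 Hz mod fs = 30 Hz.
30 Hz > fs/2 = 22 Hz, folds to fs − 30 Hz = 14 Hz.
56 Hz mod fs = 12 Hz.
12 Hz ≤ fs/2 = 22 Hz, appears at 12 Hz.
188 Hz mod fs = 12 Hz.
12 Hz ≤ fs/2 = 22 Hz, appears at 12 Hz.
180 Hz mod fs = 4 Hz.
4 Hz ≤ fs/2 = 22 Hz, appears at 4 Hz.
Distinct values: {4 Hz, 12 Hz, 14 Hz} → 3.

3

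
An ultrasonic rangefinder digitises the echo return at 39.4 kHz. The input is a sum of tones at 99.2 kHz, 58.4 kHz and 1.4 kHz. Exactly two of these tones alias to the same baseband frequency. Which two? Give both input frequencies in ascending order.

fs/2 = 19.7 kHz.
99.2 kHz mod fs = 20.4 kHz.
20.4 kHz > fs/2 = 19.7 kHz, folds to fs − 20.4 kHz = 19 kHz.
58.4 kHz mod fs = 19 kHz.
19 kHz ≤ fs/2 = 19.7 kHz, appears at 19 kHz.
1.4 kHz ≤ fs/2 = 19.7 kHz, passes unchanged.
58.4 kHz and 99.2 kHz both map to 19 kHz.

58.4 kHz, 99.2 kHz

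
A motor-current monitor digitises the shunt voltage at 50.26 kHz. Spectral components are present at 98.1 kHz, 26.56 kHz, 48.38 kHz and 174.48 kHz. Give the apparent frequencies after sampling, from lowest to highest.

fs/2 = 25.13 kHz.
98.1 kHz mod fs = 47.84 kHz.
47.84 kHz > fs/2 = 25.13 kHz, folds to fs − 47.84 kHz = 2.42 kHz.
26.56 kHz > fs/2 = 25.13 kHz, folds to fs − 26.56 kHz = 23.7 kHz.
48.38 kHz > fs/2 = 25.13 kHz, folds to fs − 48.38 kHz = 1.88 kHz.
174.48 kHz mod fs = 23.7 kHz.
23.7 kHz ≤ fs/2 = 25.13 kHz, appears at 23.7 kHz.
Distinct values: {1.88 kHz, 2.42 kHz, 23.7 kHz}.

1.88 kHz, 2.42 kHz, 23.7 kHz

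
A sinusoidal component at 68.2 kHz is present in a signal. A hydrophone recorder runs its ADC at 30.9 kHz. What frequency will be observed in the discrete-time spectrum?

68.2 kHz mod fs = 6.4 kHz.
6.4 kHz ≤ fs/2 = 15.45 kHz, appears at 6.4 kHz.

6.4 kHz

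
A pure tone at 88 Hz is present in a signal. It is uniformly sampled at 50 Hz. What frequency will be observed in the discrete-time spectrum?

88 Hz mod fs = 38 Hz.
38 Hz > fs/2 = 25 Hz, folds to fs − 38 Hz = 12 Hz.

12 Hz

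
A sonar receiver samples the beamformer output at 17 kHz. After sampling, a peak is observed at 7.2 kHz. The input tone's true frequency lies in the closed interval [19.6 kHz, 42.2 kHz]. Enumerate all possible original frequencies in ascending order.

24.2 kHz, 26.8 kHz, 41.2 kHz

Frequencies that alias to 7.2 kHz are k·fs ± 7.2 kHz for integer k ≥ 0.
k=0: 7.2 kHz.
k=1: 9.8 kHz, 24.2 kHz.
k=2: 26.8 kHz, 41.2 kHz.
k=3: 43.8 kHz, 58.2 kHz.
Within [19.6 kHz, 42.2 kHz]: 24.2 kHz, 26.8 kHz, 41.2 kHz.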